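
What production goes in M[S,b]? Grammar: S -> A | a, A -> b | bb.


For [S, b]: 'b' ∈ FIRST(A)
Entry: S -> A


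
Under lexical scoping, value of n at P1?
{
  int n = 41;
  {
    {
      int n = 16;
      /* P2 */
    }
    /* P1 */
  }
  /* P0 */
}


P1's block does not declare n; resolves to the enclosing declaration at depth 0
n = 41


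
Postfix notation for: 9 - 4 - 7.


Left to right (same or higher precedence on left)
Postfix: 9 4 - 7 -


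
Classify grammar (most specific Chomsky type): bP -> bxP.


LHS has context (more than one symbol) and |LHS| ≤ |RHS|
Classification: Type 1 (Context-Sensitive)


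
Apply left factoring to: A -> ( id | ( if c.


Common prefix: '('
Factored: A -> ( A', A' -> id | if c


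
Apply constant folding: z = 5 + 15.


5 + 15 = 20 at compile time
Optimized: z = 20


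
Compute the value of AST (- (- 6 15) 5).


Evaluate inner: (- 6 15) = -9
Evaluate root: (- -9 5) = -14
Result: -14


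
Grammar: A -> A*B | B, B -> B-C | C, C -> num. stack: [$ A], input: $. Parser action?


start symbol A on stack, input exhausted
Action: accept


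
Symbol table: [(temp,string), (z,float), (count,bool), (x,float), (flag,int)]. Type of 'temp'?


Lookup 'temp' → type string


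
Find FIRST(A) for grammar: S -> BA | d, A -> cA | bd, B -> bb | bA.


Per alternative of A: FIRST(cA) = {c}; FIRST(bd) = {b}
FIRST(A) = {b, c}


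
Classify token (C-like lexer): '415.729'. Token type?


Pattern: digits with a decimal point
Type: FLOAT_LITERAL


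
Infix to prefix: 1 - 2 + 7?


left-to-right (same/higher precedence on left): tree is (+ (- 1 2) 7)
Prefix: + - 1 2 7


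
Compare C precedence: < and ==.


'<' is relational (level 7); '==' is equality (level 6)
Higher level binds tighter
'<' has higher precedence than '=='


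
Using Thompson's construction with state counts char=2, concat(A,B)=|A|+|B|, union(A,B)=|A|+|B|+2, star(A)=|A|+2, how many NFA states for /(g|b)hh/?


Syntax tree has 4 char leaf(s), 1 union(s), 0 star(s)
chars contribute 4×2 = 8; each union adds +2; each star adds +2
Total: 8 + 2 + 0 = 10 states


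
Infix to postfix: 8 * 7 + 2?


Left to right (same or higher precedence on left)
Postfix: 8 7 * 2 +


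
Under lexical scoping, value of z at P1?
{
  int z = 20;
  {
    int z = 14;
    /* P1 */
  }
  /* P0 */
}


z declared in the same block as P1
z = 14


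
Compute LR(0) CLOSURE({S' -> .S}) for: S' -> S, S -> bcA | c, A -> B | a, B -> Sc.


Start: S' -> .S
For each item with dot before a nonterminal B, add B -> .γ for every B-production
Closure: [S' -> .S, S -> .bcA, S -> .c]


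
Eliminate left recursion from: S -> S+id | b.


Left-recursive alternatives: S+id; non-recursive: b
Introduce S': S -> bS', S' -> +idS' | ε


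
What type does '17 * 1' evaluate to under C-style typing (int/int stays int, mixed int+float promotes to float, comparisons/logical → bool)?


Operand types: int * int
Rule: mixed int/float promotes to float; int/int stays int
Result type: int


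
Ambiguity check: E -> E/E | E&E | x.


'x/x&x' has two parse trees (no precedence encoded between / and &)
Ambiguous


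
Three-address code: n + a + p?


Break into single-operator statements:
t1 = n + a
t2 = t1 + p


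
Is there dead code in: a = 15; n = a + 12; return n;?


a is read by n's definition; n is returned
No dead code


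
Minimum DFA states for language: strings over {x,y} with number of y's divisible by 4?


Track (count of y) mod 4: states 0..3, accept at 0
Minimal DFA: 4 states


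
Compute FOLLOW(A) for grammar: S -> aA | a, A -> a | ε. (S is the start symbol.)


$ ∈ FOLLOW(S). For each A -> αBβ: add FIRST(β)\{ε} to FOLLOW(B); if β nullable, add FOLLOW(A).
FOLLOW(A) = {$}


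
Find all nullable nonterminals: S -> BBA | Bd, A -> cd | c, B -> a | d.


A nonterminal is nullable iff some alternative derives ε (directly, or every symbol in it is nullable)
Nullable: {}


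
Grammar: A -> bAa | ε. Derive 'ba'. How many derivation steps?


Derivation: A => bAa => ba
Steps: 2


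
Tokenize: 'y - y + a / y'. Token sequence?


Scan left to right, longest-match per lexeme
Tokens: ID(y), OP(-), ID(y), OP(+), ID(a), OP(/), ID(y)


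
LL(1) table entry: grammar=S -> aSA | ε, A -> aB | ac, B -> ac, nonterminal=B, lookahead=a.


For [B, a]: 'a' ∈ FIRST(ac)
Entry: B -> ac


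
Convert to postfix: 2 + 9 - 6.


Left to right (same or higher precedence on left)
Postfix: 2 9 + 6 -


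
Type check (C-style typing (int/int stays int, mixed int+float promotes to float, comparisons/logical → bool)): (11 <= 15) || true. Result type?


Operand types: bool || bool
Rule: logical operators take bool operands and yield bool
Result type: bool


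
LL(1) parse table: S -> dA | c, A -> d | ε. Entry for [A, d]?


For [A, d]: 'd' ∈ FIRST(d)
Entry: A -> d


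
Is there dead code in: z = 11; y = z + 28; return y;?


z is read by y's definition; y is returned
No dead code


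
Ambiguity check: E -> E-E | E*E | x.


'x-x*x' has two parse trees (no precedence encoded between - and *)
Ambiguous


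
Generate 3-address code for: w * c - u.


Break into single-operator statements:
t1 = w * c
t2 = t1 - u


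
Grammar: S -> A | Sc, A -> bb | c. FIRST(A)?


Per alternative of A: FIRST(bb) = {b}; FIRST(c) = {c}
FIRST(A) = {b, c}


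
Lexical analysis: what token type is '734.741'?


Pattern: digits with a decimal point
Type: FLOAT_LITERAL


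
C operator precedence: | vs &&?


'|' is bitwise OR (level 3); '&&' is logical AND (level 2)
Higher level binds tighter
'|' has higher precedence than '&&'


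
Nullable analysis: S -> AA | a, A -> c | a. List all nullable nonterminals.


A nonterminal is nullable iff some alternative derives ε (directly, or every symbol in it is nullable)
Nullable: {}


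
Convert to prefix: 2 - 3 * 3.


'*' binds tighter: tree is (- 2 (* 3 3))
Prefix: - 2 * 3 3


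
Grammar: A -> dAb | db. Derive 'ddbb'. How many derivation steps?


Derivation: A => dAb => ddbb
Steps: 2


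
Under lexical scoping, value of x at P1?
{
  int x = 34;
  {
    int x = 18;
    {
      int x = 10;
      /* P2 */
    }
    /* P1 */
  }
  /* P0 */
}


x declared in the same block as P1
x = 18


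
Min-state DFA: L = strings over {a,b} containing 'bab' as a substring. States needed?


KMP-style automaton: 3 progress states + 1 absorbing accept = 4
Minimal DFA: 4 states


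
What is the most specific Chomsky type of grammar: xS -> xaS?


LHS has context (more than one symbol) and |LHS| ≤ |RHS|
Classification: Type 1 (Context-Sensitive)


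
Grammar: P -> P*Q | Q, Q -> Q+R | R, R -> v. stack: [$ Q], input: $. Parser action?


lookahead ∉ {+} so Q won't extend; reduce P -> Q
Action: reduce (P -> Q)


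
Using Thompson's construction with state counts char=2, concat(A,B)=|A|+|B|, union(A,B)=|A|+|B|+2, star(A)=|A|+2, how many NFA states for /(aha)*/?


Syntax tree has 3 char leaf(s), 0 union(s), 1 star(s)
chars contribute 3×2 = 6; each union adds +2; each star adds +2
Total: 6 + 0 + 2 = 8 states


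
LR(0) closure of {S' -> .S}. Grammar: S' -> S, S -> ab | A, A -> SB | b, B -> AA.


Start: S' -> .S
For each item with dot before a nonterminal B, add B -> .γ for every B-production
Closure: [S' -> .S, S -> .ab, S -> .A, A -> .SB, A -> .b]


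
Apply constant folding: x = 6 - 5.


6 - 5 = 1 at compile time
Optimized: x = 1


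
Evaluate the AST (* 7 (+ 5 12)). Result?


Evaluate inner: (+ 5 12) = 17
Evaluate root: (* 7 17) = 119
Result: 119


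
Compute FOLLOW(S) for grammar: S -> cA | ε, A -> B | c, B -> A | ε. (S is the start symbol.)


$ ∈ FOLLOW(S). For each A -> αBβ: add FIRST(β)\{ε} to FOLLOW(B); if β nullable, add FOLLOW(A).
FOLLOW(S) = {$}


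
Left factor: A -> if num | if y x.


Common prefix: 'if'
Factored: A -> if A', A' -> num | y x


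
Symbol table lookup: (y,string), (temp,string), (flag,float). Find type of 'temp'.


Lookup 'temp' → type string


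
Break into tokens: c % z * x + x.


Scan left to right, longest-match per lexeme
Tokens: ID(c), OP(%), ID(z), OP(*), ID(x), OP(+), ID(x)


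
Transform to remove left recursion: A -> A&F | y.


Left-recursive alternatives: A&F; non-recursive: y
Introduce A': A -> yA', A' -> &FA' | ε


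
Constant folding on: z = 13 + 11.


13 + 11 = 24 at compile time
Optimized: z = 24


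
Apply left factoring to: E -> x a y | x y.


Common prefix: 'x'
Factored: E -> x E', E' -> a y | y


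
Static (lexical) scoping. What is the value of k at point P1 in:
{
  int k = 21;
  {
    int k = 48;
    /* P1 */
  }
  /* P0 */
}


k declared in the same block as P1
k = 48


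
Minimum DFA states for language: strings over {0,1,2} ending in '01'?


Track the longest suffix of input matching a prefix of '01': 3 classes (prefixes of length 0..2)
Minimal DFA: 3 states


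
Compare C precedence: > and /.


'/' is multiplicative (level 10); '>' is relational (level 7)
Higher level binds tighter
'/' has higher precedence than '>'


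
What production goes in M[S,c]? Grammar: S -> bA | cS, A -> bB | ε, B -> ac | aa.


For [S, c]: 'c' ∈ FIRST(cS)
Entry: S -> cS


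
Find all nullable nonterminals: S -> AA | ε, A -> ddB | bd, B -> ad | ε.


A nonterminal is nullable iff some alternative derives ε (directly, or every symbol in it is nullable)
Nullable: {B, S}


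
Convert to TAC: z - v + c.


Break into single-operator statements:
t1 = z - v
t2 = t1 + c


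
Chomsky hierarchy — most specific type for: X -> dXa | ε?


Single nonterminal LHS, but d^n a^n is not regular
Classification: Type 2 (Context-Free)


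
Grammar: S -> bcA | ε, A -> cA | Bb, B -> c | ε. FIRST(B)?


Per alternative of B: FIRST(c) = {c}; FIRST(ε) = {ε}
FIRST(B) = {c, ε}


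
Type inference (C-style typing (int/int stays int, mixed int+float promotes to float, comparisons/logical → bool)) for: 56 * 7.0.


Operand types: int * float
Rule: mixed int/float promotes to float; int/int stays int
Result type: float


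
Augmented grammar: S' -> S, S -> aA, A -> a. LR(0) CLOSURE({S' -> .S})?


Start: S' -> .S
For each item with dot before a nonterminal B, add B -> .γ for every B-production
Closure: [S' -> .S, S -> .aA]


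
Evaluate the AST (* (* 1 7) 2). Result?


Evaluate inner: (* 1 7) = 7
Evaluate root: (* 7 2) = 14
Result: 14


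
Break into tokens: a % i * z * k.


Scan left to right, longest-match per lexeme
Tokens: ID(a), OP(%), ID(i), OP(*), ID(z), OP(*), ID(k)


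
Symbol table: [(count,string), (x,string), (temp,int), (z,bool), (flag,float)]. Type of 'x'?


Lookup 'x' → type string


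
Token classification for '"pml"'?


Pattern: double-quoted sequence
Type: STRING_LITERAL


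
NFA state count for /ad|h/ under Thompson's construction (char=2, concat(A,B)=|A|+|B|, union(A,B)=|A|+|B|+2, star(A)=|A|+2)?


Syntax tree has 3 char leaf(s), 1 union(s), 0 star(s)
chars contribute 3×2 = 6; each union adds +2; each star adds +2
Total: 6 + 2 + 0 = 8 states


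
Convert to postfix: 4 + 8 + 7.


Left to right (same or higher precedence on left)
Postfix: 4 8 + 7 +


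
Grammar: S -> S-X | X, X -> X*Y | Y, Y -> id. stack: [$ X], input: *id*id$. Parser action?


shift '*' to continue X -> X*Y
Action: shift


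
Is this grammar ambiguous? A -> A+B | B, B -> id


precedence layered via separate nonterminal B: deterministic
Unambiguous


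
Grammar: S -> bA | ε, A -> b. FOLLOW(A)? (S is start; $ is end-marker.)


$ ∈ FOLLOW(S). For each A -> αBβ: add FIRST(β)\{ε} to FOLLOW(B); if β nullable, add FOLLOW(A).
FOLLOW(A) = {$}


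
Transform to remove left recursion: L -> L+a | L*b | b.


Left-recursive alternatives: L+a, L*b; non-recursive: b
Introduce L': L -> bL', L' -> +aL' | *bL' | ε


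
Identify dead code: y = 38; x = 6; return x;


y is assigned but never read
Dead: 'y = 38'


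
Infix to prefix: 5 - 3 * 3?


'*' binds tighter: tree is (- 5 (* 3 3))
Prefix: - 5 * 3 3


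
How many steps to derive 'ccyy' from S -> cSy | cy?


Derivation: S => cSy => ccyy
Steps: 2


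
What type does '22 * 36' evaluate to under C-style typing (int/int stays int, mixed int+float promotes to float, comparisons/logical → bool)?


Operand types: int * int
Rule: mixed int/float promotes to float; int/int stays int
Result type: int


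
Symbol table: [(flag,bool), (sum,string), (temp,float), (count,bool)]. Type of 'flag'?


Lookup 'flag' → type bool


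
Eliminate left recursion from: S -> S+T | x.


Left-recursive alternatives: S+T; non-recursive: x
Introduce S': S -> xS', S' -> +TS' | ε


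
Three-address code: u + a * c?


Break into single-operator statements:
t1 = a * c
t2 = u + t1


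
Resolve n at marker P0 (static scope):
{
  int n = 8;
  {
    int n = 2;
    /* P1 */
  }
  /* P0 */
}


n declared in the same block as P0
n = 8


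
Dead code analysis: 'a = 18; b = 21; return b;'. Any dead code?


a is assigned but never read
Dead: 'a = 18'


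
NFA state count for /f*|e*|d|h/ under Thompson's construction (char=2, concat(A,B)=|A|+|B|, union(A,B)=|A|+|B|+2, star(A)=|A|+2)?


Syntax tree has 4 char leaf(s), 3 union(s), 2 star(s)
chars contribute 4×2 = 8; each union adds +2; each star adds +2
Total: 8 + 6 + 4 = 18 states


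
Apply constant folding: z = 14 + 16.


14 + 16 = 30 at compile time
Optimized: z = 30


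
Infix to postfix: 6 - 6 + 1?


Left to right (same or higher precedence on left)
Postfix: 6 6 - 1 +


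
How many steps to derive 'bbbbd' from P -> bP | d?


Derivation: P => bP => bbP => bbbP => bbbbP => bbbbd
Steps: 5


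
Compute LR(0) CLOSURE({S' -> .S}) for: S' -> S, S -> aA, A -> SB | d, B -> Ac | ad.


Start: S' -> .S
For each item with dot before a nonterminal B, add B -> .γ for every B-production
Closure: [S' -> .S, S -> .aA]


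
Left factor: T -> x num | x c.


Common prefix: 'x'
Factored: T -> x T', T' -> num | c


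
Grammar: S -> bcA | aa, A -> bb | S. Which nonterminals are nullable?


A nonterminal is nullable iff some alternative derives ε (directly, or every symbol in it is nullable)
Nullable: {}


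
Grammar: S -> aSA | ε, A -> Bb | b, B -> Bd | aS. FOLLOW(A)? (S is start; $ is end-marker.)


$ ∈ FOLLOW(S). For each A -> αBβ: add FIRST(β)\{ε} to FOLLOW(B); if β nullable, add FOLLOW(A).
FOLLOW(A) = {$, a, b, d}


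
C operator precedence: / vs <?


'/' is multiplicative (level 10); '<' is relational (level 7)
Higher level binds tighter
'/' has higher precedence than '<'


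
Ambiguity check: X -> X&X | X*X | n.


'n&n*n' has two parse trees (no precedence encoded between & and *)
Ambiguous


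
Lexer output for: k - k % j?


Scan left to right, longest-match per lexeme
Tokens: ID(k), OP(-), ID(k), OP(%), ID(j)


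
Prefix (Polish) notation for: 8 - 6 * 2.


'*' binds tighter: tree is (- 8 (* 6 2))
Prefix: - 8 * 6 2


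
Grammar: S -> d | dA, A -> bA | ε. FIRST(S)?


Per alternative of S: FIRST(d) = {d}; FIRST(dA) = {d}
FIRST(S) = {d}


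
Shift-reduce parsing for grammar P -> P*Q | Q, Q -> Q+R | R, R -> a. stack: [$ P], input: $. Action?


start symbol P on stack, input exhausted
Action: accept


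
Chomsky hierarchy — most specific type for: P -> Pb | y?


Left-linear: every RHS is a terminal or one nonterminal followed by a terminal
Classification: Type 3 (Regular)


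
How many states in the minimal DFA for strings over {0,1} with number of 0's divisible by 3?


Track (count of 0) mod 3: states 0..2, accept at 0
Minimal DFA: 3 states


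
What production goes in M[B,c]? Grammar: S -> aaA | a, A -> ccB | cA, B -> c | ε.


For [B, c]: 'c' ∈ FIRST(c)
Entry: B -> c


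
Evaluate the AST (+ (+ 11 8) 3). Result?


Evaluate inner: (+ 11 8) = 19
Evaluate root: (+ 19 3) = 22
Result: 22


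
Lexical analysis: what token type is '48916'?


Pattern: digits only
Type: INTEGER_LITERAL


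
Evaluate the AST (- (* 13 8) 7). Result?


Evaluate inner: (* 13 8) = 104
Evaluate root: (- 104 7) = 97
Result: 97


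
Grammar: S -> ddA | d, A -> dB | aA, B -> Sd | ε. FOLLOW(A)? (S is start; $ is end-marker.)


$ ∈ FOLLOW(S). For each A -> αBβ: add FIRST(β)\{ε} to FOLLOW(B); if β nullable, add FOLLOW(A).
FOLLOW(A) = {$, d}


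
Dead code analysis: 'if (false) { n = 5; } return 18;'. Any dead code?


condition is constant false, so the whole block is unreachable
Dead: 'if (false) { n = 5; }'


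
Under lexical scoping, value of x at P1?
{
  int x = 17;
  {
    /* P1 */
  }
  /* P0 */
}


P1's block does not declare x; resolves to the enclosing declaration at depth 0
x = 17


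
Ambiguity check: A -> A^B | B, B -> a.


precedence layered via separate nonterminal B: deterministic
Unambiguous


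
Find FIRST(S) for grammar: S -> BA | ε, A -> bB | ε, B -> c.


Per alternative of S: FIRST(BA) = {c}; FIRST(ε) = {ε}
FIRST(S) = {c, ε}


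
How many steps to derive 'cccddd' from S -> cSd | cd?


Derivation: S => cSd => ccSdd => cccddd
Steps: 3


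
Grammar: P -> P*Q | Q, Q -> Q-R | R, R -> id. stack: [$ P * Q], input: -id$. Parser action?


'-' can extend Q; shift to build Q -> Q-R
Action: shift


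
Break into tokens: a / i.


Scan left to right, longest-match per lexeme
Tokens: ID(a), OP(/), ID(i)


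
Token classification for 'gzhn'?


Pattern: letter/underscore followed by alphanumerics, not a keyword
Type: IDENTIFIER


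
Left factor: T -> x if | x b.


Common prefix: 'x'
Factored: T -> x T', T' -> if | b


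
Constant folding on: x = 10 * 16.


10 * 16 = 160 at compile time
Optimized: x = 160


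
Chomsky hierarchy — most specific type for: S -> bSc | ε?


Single nonterminal LHS, but b^n c^n is not regular
Classification: Type 2 (Context-Free)


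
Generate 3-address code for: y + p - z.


Break into single-operator statements:
t1 = y + p
t2 = t1 - z


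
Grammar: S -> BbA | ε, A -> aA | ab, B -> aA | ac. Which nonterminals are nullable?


A nonterminal is nullable iff some alternative derives ε (directly, or every symbol in it is nullable)
Nullable: {S}


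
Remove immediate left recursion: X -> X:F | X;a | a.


Left-recursive alternatives: X:F, X;a; non-recursive: a
Introduce X': X -> aX', X' -> :FX' | ;aX' | ε


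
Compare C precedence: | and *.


'*' is multiplicative (level 10); '|' is bitwise OR (level 3)
Higher level binds tighter
'*' has higher precedence than '|'


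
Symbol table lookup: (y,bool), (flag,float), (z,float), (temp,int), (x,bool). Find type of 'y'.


Lookup 'y' → type bool


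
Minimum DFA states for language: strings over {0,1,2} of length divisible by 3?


Track length mod 3: states 0..2, accept at 0
Minimal DFA: 3 states


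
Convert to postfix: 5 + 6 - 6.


Left to right (same or higher precedence on left)
Postfix: 5 6 + 6 -


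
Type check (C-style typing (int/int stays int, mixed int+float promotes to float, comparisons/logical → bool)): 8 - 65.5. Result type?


Operand types: int - float
Rule: mixed int/float promotes to float; int/int stays int
Result type: float


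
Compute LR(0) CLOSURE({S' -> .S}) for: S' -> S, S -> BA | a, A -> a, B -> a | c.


Start: S' -> .S
For each item with dot before a nonterminal B, add B -> .γ for every B-production
Closure: [S' -> .S, S -> .BA, S -> .a, B -> .a, B -> .c]


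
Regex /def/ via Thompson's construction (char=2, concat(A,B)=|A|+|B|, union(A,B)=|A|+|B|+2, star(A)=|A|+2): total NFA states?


Syntax tree has 3 char leaf(s), 0 union(s), 0 star(s)
chars contribute 3×2 = 6; each union adds +2; each star adds +2
Total: 6 + 0 + 0 = 6 states


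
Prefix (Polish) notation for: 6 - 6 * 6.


'*' binds tighter: tree is (- 6 (* 6 6))
Prefix: - 6 * 6 6


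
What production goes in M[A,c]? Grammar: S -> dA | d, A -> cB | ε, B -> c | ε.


For [A, c]: 'c' ∈ FIRST(cB)
Entry: A -> cB


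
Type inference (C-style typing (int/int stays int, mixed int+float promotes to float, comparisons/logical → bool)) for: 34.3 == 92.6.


Operand types: float == float
Rule: comparison yields bool
Result type: bool


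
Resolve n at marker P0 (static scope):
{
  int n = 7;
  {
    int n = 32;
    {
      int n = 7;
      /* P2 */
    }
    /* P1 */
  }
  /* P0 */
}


n declared in the same block as P0
n = 7


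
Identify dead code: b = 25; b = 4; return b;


first assignment to b is overwritten before any read
Dead: 'b = 25'


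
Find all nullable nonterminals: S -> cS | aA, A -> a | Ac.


A nonterminal is nullable iff some alternative derives ε (directly, or every symbol in it is nullable)
Nullable: {}


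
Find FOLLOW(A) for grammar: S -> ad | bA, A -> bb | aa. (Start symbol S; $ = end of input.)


$ ∈ FOLLOW(S). For each A -> αBβ: add FIRST(β)\{ε} to FOLLOW(B); if β nullable, add FOLLOW(A).
FOLLOW(A) = {$}


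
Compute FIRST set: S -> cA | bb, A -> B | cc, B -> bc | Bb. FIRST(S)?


Per alternative of S: FIRST(cA) = {c}; FIRST(bb) = {b}
FIRST(S) = {b, c}


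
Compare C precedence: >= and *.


'*' is multiplicative (level 10); '>=' is relational (level 7)
Higher level binds tighter
'*' has higher precedence than '>='


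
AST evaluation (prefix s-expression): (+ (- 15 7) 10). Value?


Evaluate inner: (- 15 7) = 8
Evaluate root: (+ 8 10) = 18
Result: 18


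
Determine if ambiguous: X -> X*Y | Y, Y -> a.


precedence layered via separate nonterminal Y: deterministic
Unambiguous


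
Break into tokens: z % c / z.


Scan left to right, longest-match per lexeme
Tokens: ID(z), OP(%), ID(c), OP(/), ID(z)


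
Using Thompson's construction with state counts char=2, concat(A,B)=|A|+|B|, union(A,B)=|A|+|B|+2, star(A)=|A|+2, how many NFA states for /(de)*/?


Syntax tree has 2 char leaf(s), 0 union(s), 1 star(s)
chars contribute 2×2 = 4; each union adds +2; each star adds +2
Total: 4 + 0 + 2 = 6 states


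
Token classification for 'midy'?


Pattern: letter/underscore followed by alphanumerics, not a keyword
Type: IDENTIFIER


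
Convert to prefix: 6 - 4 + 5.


left-to-right (same/higher precedence on left): tree is (+ (- 6 4) 5)
Prefix: + - 6 4 5


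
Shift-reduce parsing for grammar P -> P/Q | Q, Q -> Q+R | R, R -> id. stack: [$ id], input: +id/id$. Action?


'id' on top is the handle for R -> id
Action: reduce (R -> id)


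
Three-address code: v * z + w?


Break into single-operator statements:
t1 = v * z
t2 = t1 + w


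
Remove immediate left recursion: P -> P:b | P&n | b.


Left-recursive alternatives: P:b, P&n; non-recursive: b
Introduce P': P -> bP', P' -> :bP' | &nP' | ε


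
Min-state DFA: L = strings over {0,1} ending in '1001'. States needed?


Track the longest suffix of input matching a prefix of '1001': 5 classes (prefixes of length 0..4)
Minimal DFA: 5 states


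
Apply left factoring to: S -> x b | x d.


Common prefix: 'x'
Factored: S -> x S', S' -> b | d


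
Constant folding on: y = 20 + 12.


20 + 12 = 32 at compile time
Optimized: y = 32


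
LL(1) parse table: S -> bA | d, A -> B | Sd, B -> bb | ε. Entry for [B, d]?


For [B, d]: ε is nullable and 'd' ∈ FOLLOW(B)
Entry: B -> ε


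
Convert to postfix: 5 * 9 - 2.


Left to right (same or higher precedence on left)
Postfix: 5 9 * 2 -


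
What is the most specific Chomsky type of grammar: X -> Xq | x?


Left-linear: every RHS is a terminal or one nonterminal followed by a terminal
Classification: Type 3 (Regular)


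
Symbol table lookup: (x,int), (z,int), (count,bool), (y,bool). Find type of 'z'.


Lookup 'z' → type int


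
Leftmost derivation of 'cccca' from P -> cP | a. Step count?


Derivation: P => cP => ccP => cccP => ccccP => cccca
Steps: 5


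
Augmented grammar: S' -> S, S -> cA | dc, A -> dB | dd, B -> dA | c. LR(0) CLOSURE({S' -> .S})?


Start: S' -> .S
For each item with dot before a nonterminal B, add B -> .γ for every B-production
Closure: [S' -> .S, S -> .cA, S -> .dc]


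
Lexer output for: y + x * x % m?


Scan left to right, longest-match per lexeme
Tokens: ID(y), OP(+), ID(x), OP(*), ID(x), OP(%), ID(m)


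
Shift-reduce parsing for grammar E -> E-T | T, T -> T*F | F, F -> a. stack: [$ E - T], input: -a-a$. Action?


handle 'E-T' on top; lookahead ∈ FOLLOW(E) = {-, $}
Action: reduce (E -> E-T)


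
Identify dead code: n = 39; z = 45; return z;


n is assigned but never read
Dead: 'n = 39'


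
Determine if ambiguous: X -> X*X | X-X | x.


'x*x-x' has two parse trees (no precedence encoded between * and -)
Ambiguous


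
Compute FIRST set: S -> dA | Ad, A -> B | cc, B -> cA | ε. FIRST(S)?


Per alternative of S: FIRST(dA) = {d}; FIRST(Ad) = {c, d}
FIRST(S) = {c, d}


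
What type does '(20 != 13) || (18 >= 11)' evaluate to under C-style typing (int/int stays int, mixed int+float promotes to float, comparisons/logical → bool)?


Operand types: bool || bool
Rule: logical operators take bool operands and yield bool
Result type: bool


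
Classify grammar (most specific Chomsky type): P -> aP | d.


Right-linear: every RHS is a terminal or a terminal followed by one nonterminal
Classification: Type 3 (Regular)


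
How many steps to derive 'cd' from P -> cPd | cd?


Derivation: P => cd
Steps: 1


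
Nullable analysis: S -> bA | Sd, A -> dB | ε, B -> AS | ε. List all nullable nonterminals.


A nonterminal is nullable iff some alternative derives ε (directly, or every symbol in it is nullable)
Nullable: {A, B}


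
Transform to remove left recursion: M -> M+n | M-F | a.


Left-recursive alternatives: M+n, M-F; non-recursive: a
Introduce M': M -> aM', M' -> +nM' | -FM' | ε


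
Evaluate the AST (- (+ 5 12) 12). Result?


Evaluate inner: (+ 5 12) = 17
Evaluate root: (- 17 12) = 5
Result: 5


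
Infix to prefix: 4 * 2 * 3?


left-to-right (same/higher precedence on left): tree is (* (* 4 2) 3)
Prefix: * * 4 2 3


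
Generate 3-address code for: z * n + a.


Break into single-operator statements:
t1 = z * n
t2 = t1 + a


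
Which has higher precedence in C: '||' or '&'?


'&' is bitwise AND (level 5); '||' is logical OR (level 1)
Higher level binds tighter
'&' has higher precedence than '||'


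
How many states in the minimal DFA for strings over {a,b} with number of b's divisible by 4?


Track (count of b) mod 4: states 0..3, accept at 0
Minimal DFA: 4 states


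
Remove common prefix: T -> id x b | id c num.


Common prefix: 'id'
Factored: T -> id T', T' -> x b | c num


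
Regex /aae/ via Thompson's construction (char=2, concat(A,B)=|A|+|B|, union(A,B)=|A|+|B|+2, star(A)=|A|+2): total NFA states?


Syntax tree has 3 char leaf(s), 0 union(s), 0 star(s)
chars contribute 3×2 = 6; each union adds +2; each star adds +2
Total: 6 + 0 + 0 = 6 states


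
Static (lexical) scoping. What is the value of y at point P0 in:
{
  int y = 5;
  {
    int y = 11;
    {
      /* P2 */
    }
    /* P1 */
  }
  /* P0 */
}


y declared in the same block as P0
y = 5


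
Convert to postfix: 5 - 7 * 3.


* has higher precedence, evaluate 7*3 first
Postfix: 5 7 3 * -


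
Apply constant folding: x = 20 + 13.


20 + 13 = 33 at compile time
Optimized: x = 33


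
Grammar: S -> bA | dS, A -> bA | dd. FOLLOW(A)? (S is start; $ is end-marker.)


$ ∈ FOLLOW(S). For each A -> αBβ: add FIRST(β)\{ε} to FOLLOW(B); if β nullable, add FOLLOW(A).
FOLLOW(A) = {$}


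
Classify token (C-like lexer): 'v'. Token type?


Pattern: letter/underscore followed by alphanumerics, not a keyword
Type: IDENTIFIER


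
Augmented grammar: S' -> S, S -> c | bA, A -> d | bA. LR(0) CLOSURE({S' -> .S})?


Start: S' -> .S
For each item with dot before a nonterminal B, add B -> .γ for every B-production
Closure: [S' -> .S, S -> .c, S -> .bA]


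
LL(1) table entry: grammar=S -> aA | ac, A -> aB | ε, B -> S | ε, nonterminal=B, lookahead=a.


For [B, a]: 'a' ∈ FIRST(S)
Entry: B -> S


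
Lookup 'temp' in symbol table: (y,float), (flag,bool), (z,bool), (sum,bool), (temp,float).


Lookup 'temp' → type float


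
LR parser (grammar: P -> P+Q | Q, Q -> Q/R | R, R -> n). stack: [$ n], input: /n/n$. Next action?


'n' on top is the handle for R -> n
Action: reduce (R -> n)


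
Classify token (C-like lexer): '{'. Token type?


Pattern: delimiter/punctuation
Type: PUNCTUATION


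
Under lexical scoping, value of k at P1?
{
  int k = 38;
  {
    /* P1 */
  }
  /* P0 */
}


P1's block does not declare k; resolves to the enclosing declaration at depth 0
k = 38


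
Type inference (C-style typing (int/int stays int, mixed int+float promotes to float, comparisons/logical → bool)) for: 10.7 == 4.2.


Operand types: float == float
Rule: comparison yields bool
Result type: bool


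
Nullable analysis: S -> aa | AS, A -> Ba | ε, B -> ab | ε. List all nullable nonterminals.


A nonterminal is nullable iff some alternative derives ε (directly, or every symbol in it is nullable)
Nullable: {A, B}


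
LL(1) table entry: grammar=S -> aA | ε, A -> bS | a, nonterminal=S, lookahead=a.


For [S, a]: 'a' ∈ FIRST(aA)
Entry: S -> aA


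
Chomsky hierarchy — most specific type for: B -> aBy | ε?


Single nonterminal LHS, but a^n y^n is not regular
Classification: Type 2 (Context-Free)


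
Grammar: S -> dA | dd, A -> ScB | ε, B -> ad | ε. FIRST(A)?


Per alternative of A: FIRST(ScB) = {d}; FIRST(ε) = {ε}
FIRST(A) = {d, ε}


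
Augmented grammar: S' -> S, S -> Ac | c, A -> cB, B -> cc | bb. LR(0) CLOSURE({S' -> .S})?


Start: S' -> .S
For each item with dot before a nonterminal B, add B -> .γ for every B-production
Closure: [S' -> .S, S -> .Ac, S -> .c, A -> .cB]


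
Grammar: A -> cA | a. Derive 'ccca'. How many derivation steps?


Derivation: A => cA => ccA => cccA => ccca
Steps: 4


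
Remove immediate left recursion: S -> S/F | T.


Left-recursive alternatives: S/F; non-recursive: T
Introduce S': S -> TS', S' -> /FS' | ε


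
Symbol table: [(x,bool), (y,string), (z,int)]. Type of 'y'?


Lookup 'y' → type string


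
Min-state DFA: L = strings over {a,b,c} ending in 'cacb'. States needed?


Track the longest suffix of input matching a prefix of 'cacb': 5 classes (prefixes of length 0..4)
Minimal DFA: 5 states


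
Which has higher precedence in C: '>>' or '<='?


'>>' is shift (level 8); '<=' is relational (level 7)
Higher level binds tighter
'>>' has higher precedence than '<='


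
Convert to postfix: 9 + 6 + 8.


Left to right (same or higher precedence on left)
Postfix: 9 6 + 8 +


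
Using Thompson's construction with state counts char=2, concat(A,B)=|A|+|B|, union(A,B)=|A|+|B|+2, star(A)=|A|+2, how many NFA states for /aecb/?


Syntax tree has 4 char leaf(s), 0 union(s), 0 star(s)
chars contribute 4×2 = 8; each union adds +2; each star adds +2
Total: 8 + 0 + 0 = 8 states


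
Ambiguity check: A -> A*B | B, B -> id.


precedence layered via separate nonterminal B: deterministic
Unambiguous


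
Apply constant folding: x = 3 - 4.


3 - 4 = -1 at compile time
Optimized: x = -1


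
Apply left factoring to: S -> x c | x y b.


Common prefix: 'x'
Factored: S -> x S', S' -> c | y b


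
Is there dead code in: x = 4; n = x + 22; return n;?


x is read by n's definition; n is returned
No dead code


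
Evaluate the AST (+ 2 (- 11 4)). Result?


Evaluate inner: (- 11 4) = 7
Evaluate root: (+ 2 7) = 9
Result: 9


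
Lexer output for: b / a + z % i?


Scan left to right, longest-match per lexeme
Tokens: ID(b), OP(/), ID(a), OP(+), ID(z), OP(%), ID(i)


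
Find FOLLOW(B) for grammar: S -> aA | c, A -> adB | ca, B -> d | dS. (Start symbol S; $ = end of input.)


$ ∈ FOLLOW(S). For each A -> αBβ: add FIRST(β)\{ε} to FOLLOW(B); if β nullable, add FOLLOW(A).
FOLLOW(B) = {$}


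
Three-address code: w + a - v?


Break into single-operator statements:
t1 = w + a
t2 = t1 - v


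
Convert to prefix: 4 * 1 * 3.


left-to-right (same/higher precedence on left): tree is (* (* 4 1) 3)
Prefix: * * 4 1 3


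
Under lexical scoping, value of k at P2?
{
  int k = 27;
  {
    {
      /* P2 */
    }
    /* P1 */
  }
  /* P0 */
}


P2's block does not declare k; resolves to the enclosing declaration at depth 0
k = 27


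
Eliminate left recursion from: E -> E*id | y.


Left-recursive alternatives: E*id; non-recursive: y
Introduce E': E -> yE', E' -> *idE' | ε


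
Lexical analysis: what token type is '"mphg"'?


Pattern: double-quoted sequence
Type: STRING_LITERAL


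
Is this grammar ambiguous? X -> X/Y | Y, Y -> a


precedence layered via separate nonterminal Y: deterministic
Unambiguous


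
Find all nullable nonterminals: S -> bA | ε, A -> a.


A nonterminal is nullable iff some alternative derives ε (directly, or every symbol in it is nullable)
Nullable: {S}


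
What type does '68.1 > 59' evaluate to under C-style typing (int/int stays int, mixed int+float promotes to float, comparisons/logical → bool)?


Operand types: float > int
Rule: comparison yields bool
Result type: bool


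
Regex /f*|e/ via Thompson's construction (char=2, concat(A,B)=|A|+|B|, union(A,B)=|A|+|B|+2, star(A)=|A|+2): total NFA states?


Syntax tree has 2 char leaf(s), 1 union(s), 1 star(s)
chars contribute 2×2 = 4; each union adds +2; each star adds +2
Total: 4 + 2 + 2 = 8 states


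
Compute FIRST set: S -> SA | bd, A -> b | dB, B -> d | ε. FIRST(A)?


Per alternative of A: FIRST(b) = {b}; FIRST(dB) = {d}
FIRST(A) = {b, d}


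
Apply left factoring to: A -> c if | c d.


Common prefix: 'c'
Factored: A -> c A', A' -> if | d


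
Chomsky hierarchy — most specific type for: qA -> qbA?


LHS has context (more than one symbol) and |LHS| ≤ |RHS|
Classification: Type 1 (Context-Sensitive)


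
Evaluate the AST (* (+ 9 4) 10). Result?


Evaluate inner: (+ 9 4) = 13
Evaluate root: (* 13 10) = 130
Result: 130


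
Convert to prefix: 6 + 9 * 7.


'*' binds tighter: tree is (+ 6 (* 9 7))
Prefix: + 6 * 9 7


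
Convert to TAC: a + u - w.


Break into single-operator statements:
t1 = a + u
t2 = t1 - w


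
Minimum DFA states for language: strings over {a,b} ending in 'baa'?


Track the longest suffix of input matching a prefix of 'baa': 4 classes (prefixes of length 0..3)
Minimal DFA: 4 states


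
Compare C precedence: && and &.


'&' is bitwise AND (level 5); '&&' is logical AND (level 2)
Higher level binds tighter
'&' has higher precedence than '&&'


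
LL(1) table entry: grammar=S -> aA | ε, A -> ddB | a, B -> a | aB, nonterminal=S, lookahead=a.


For [S, a]: 'a' ∈ FIRST(aA)
Entry: S -> aA


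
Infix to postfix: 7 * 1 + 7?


Left to right (same or higher precedence on left)
Postfix: 7 1 * 7 +


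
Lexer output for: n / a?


Scan left to right, longest-match per lexeme
Tokens: ID(n), OP(/), ID(a)


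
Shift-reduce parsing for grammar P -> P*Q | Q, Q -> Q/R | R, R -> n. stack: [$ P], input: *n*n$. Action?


shift '*' to continue P -> P*Q
Action: shift


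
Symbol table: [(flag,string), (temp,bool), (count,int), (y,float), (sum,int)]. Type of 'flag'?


Lookup 'flag' → type string


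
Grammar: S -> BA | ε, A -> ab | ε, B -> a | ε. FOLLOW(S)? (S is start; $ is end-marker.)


$ ∈ FOLLOW(S). For each A -> αBβ: add FIRST(β)\{ε} to FOLLOW(B); if β nullable, add FOLLOW(A).
FOLLOW(S) = {$}


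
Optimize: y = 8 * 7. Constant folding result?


8 * 7 = 56 at compile time
Optimized: y = 56


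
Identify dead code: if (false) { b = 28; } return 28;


condition is constant false, so the whole block is unreachable
Dead: 'if (false) { b = 28; }'


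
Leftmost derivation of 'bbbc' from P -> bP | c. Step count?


Derivation: P => bP => bbP => bbbP => bbbc
Steps: 4


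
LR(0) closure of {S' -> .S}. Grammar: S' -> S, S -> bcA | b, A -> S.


Start: S' -> .S
For each item with dot before a nonterminal B, add B -> .γ for every B-production
Closure: [S' -> .S, S -> .bcA, S -> .b]


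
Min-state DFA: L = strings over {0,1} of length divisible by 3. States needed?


Track length mod 3: states 0..2, accept at 0
Minimal DFA: 3 states


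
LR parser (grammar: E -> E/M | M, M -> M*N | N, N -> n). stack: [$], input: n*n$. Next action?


no handle on stack; shift 'n'
Action: shift


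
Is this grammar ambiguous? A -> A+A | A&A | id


'id+id&id' has two parse trees (no precedence encoded between + and &)
Ambiguous


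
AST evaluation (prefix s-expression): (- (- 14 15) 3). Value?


Evaluate inner: (- 14 15) = -1
Evaluate root: (- -1 3) = -4
Result: -4


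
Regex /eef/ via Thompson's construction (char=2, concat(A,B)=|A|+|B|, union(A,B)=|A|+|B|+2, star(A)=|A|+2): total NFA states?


Syntax tree has 3 char leaf(s), 0 union(s), 0 star(s)
chars contribute 3×2 = 6; each union adds +2; each star adds +2
Total: 6 + 0 + 0 = 6 states


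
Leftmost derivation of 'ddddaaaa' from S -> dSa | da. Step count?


Derivation: S => dSa => ddSaa => dddSaaa => ddddaaaa
Steps: 4


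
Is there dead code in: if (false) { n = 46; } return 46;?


condition is constant false, so the whole block is unreachable
Dead: 'if (false) { n = 46; }'


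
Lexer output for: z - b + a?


Scan left to right, longest-match per lexeme
Tokens: ID(z), OP(-), ID(b), OP(+), ID(a)


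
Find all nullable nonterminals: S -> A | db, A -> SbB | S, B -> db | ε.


A nonterminal is nullable iff some alternative derives ε (directly, or every symbol in it is nullable)
Nullable: {B}


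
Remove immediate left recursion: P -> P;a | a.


Left-recursive alternatives: P;a; non-recursive: a
Introduce P': P -> aP', P' -> ;aP' | ε


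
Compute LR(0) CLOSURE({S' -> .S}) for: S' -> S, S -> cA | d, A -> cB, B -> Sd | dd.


Start: S' -> .S
For each item with dot before a nonterminal B, add B -> .γ for every B-production
Closure: [S' -> .S, S -> .cA, S -> .d]


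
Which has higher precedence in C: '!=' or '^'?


'!=' is equality (level 6); '^' is bitwise XOR (level 4)
Higher level binds tighter
'!=' has higher precedence than '^'


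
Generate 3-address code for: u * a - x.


Break into single-operator statements:
t1 = u * a
t2 = t1 - x


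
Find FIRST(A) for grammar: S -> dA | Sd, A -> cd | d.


Per alternative of A: FIRST(cd) = {c}; FIRST(d) = {d}
FIRST(A) = {c, d}


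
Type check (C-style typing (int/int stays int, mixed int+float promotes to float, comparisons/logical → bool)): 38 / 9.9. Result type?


Operand types: int / float
Rule: mixed int/float promotes to float; int/int stays int
Result type: float


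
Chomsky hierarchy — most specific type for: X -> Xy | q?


Left-linear: every RHS is a terminal or one nonterminal followed by a terminal
Classification: Type 3 (Regular)


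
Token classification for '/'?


Pattern: operator symbol
Type: OPERATOR


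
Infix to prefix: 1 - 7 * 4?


'*' binds tighter: tree is (- 1 (* 7 4))
Prefix: - 1 * 7 4
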